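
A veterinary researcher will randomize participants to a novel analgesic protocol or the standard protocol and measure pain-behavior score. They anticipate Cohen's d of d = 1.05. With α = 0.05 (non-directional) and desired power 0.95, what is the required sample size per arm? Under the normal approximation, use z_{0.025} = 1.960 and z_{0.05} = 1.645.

n = 24 per group

For two independent groups with equal n: n = 2·((z_{α/2} + z_β) / d)².
z_{α/2} + z_β = 1.960 + 1.645 = 3.605.
n = 2 × (3.605 / 1.05)² = 2 × 3.433² = 2 × 11.79 = 23.6.
Round up to the next whole participant.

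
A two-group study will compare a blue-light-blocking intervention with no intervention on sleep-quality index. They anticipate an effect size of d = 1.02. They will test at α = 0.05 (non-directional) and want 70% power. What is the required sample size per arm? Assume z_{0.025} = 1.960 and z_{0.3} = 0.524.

For two independent groups with equal n: n = 2·((z_{α/2} + z_β) / d)².
z_{α/2} + z_β = 1.960 + 0.524 = 2.484.
n = 2 × (2.484 / 1.02)² = 2 × 2.435² = 2 × 5.93 = 11.9.
Round up to the next whole participant.

n = 12 per group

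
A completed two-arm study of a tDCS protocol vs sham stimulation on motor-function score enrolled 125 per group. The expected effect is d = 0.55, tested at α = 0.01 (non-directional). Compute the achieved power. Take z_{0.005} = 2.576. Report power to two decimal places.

power ≈ 0.96

For two equal groups, power = Φ(d·√(n/2) − z_{α/2}).
d·√(n/2) = 0.55 × √(125/2) = 0.55 × 7.906 = 4.348.
z_β = 4.348 − 2.576 = 1.772.
Power = Φ(1.772) = 0.962.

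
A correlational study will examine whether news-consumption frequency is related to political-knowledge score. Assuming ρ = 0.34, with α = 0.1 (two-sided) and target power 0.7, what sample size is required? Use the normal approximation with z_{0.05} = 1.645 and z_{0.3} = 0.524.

Fisher's z: C = ½·ln((1+r)/(1−r)) = ½·ln(2.0303) = 0.3541.
n = ((z_{α/2} + z_β)/C)² + 3.
(1.645 + 0.524) / 0.3541 = 2.169 / 0.3541 = 6.125.
n = 6.125² + 3 = 37.52 + 3 = 40.5.
Round up.

n = 41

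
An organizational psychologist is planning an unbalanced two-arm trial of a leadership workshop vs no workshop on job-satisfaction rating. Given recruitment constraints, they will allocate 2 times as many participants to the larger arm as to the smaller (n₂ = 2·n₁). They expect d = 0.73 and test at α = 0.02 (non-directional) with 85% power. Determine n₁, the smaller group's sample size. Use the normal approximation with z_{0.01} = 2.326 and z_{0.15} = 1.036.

With allocation ratio k = n₂/n₁ = 2, Var(x̄₁−x̄₂) = σ²(1/n₁ + 1/(k·n₁)) = σ²·(k+1)/(k·n₁).
So n₁ = (1 + 1/k)·((z_{α/2} + z_β)/d)² = 1.500 × (3.362/0.73)².
n₁ = 1.500 × 21.21 = 31.8.
Round up: n₁ = 32, giving n₂ = 2 × 32 = 64.

n₁ = 32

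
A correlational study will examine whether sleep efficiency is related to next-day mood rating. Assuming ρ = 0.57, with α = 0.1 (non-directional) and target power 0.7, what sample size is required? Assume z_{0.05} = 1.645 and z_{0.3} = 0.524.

n = 15

Fisher's z: C = ½·ln((1+r)/(1−r)) = ½·ln(3.6512) = 0.6475.
n = ((z_{α/2} + z_β)/C)² + 3.
(1.645 + 0.524) / 0.6475 = 2.169 / 0.6475 = 3.350.
n = 3.350² + 3 = 11.22 + 3 = 14.2.
Round up.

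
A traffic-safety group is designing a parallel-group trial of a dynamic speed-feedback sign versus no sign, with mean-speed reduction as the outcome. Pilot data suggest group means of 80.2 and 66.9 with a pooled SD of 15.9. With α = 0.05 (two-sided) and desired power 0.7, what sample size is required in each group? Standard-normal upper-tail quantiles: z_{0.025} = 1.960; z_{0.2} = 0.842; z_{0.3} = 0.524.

n = 18 per group

Cohen's d = |M₁ − M₂| / SD_pooled = |80.2 − 66.9| / 15.9 = 13.3 / 15.9 = 0.836.
For two independent groups with equal n: n = 2·((z_{α/2} + z_β) / d)².
z_{α/2} + z_β = 1.960 + 0.524 = 2.484.
n = 2 × (2.484 / 0.836)² = 2 × 2.971² = 2 × 8.83 = 17.7.
Round up to the next whole participant.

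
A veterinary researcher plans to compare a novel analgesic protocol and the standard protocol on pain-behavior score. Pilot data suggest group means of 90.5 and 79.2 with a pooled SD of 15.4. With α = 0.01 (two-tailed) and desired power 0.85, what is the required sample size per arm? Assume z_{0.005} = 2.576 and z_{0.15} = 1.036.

n = 49 per group

Cohen's d = |M₁ − M₂| / SD_pooled = |90.5 − 79.2| / 15.4 = 11.3 / 15.4 = 0.734.
For two independent groups with equal n: n = 2·((z_{α/2} + z_β) / d)².
z_{α/2} + z_β = 2.576 + 1.036 = 3.612.
n = 2 × (3.612 / 0.734)² = 2 × 4.921² = 2 × 24.22 = 48.4.
Round up to the next whole participant.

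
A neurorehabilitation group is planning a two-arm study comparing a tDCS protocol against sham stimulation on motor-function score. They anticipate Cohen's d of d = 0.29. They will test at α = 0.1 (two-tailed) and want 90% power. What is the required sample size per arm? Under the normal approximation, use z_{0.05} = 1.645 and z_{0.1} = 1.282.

n = 204 per group

For two independent groups with equal n: n = 2·((z_{α/2} + z_β) / d)².
z_{α/2} + z_β = 1.645 + 1.282 = 2.927.
n = 2 × (2.927 / 0.29)² = 2 × 10.093² = 2 × 101.87 = 203.7.
Round up to the next whole participant.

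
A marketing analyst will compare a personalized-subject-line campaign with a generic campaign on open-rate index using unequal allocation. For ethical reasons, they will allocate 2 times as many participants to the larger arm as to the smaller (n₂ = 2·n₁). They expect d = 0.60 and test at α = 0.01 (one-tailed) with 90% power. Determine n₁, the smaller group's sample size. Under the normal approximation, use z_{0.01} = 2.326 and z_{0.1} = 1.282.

With allocation ratio k = n₂/n₁ = 2, Var(x̄₁−x̄₂) = σ²(1/n₁ + 1/(k·n₁)) = σ²·(k+1)/(k·n₁).
So n₁ = (1 + 1/k)·((z_{α} + z_β)/d)² = 1.500 × (3.608/0.60)².
n₁ = 1.500 × 36.16 = 54.2.
Round up: n₁ = 55, giving n₂ = 2 × 55 = 110.

n₁ = 55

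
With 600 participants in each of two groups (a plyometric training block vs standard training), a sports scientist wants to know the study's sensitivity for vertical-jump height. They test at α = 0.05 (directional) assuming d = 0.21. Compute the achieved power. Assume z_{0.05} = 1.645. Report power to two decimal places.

For two equal groups, power = Φ(d·√(n/2) − z_{α}).
d·√(n/2) = 0.21 × √(600/2) = 0.21 × 17.321 = 3.637.
z_β = 3.637 − 1.645 = 1.992.
Power = Φ(1.992) = 0.977.

power ≈ 0.98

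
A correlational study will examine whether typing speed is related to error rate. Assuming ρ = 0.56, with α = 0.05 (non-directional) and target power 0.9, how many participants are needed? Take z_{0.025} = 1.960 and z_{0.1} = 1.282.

Fisher's z: C = ½·ln((1+r)/(1−r)) = ½·ln(3.5455) = 0.6328.
n = ((z_{α/2} + z_β)/C)² + 3.
(1.960 + 1.282) / 0.6328 = 3.242 / 0.6328 = 5.123.
n = 5.123² + 3 = 26.25 + 3 = 29.2.
Round up.

n = 30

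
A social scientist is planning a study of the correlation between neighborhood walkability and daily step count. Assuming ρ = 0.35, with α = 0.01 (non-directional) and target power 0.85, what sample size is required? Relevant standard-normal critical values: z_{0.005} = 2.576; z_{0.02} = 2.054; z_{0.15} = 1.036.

n = 101

Fisher's z: C = ½·ln((1+r)/(1−r)) = ½·ln(2.0769) = 0.3654.
n = ((z_{α/2} + z_β)/C)² + 3.
(2.576 + 1.036) / 0.3654 = 3.612 / 0.3654 = 9.885.
n = 9.885² + 3 = 97.71 + 3 = 100.7.
Round up.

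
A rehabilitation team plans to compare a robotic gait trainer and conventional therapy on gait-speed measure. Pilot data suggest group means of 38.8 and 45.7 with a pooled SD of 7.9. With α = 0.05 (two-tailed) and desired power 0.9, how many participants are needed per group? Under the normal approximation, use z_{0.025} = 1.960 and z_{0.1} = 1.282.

Cohen's d = |M₁ − M₂| / SD_pooled = |38.8 − 45.7| / 7.9 = 6.9 / 7.9 = 0.873.
For two independent groups with equal n: n = 2·((z_{α/2} + z_β) / d)².
z_{α/2} + z_β = 1.960 + 1.282 = 3.242.
n = 2 × (3.242 / 0.873)² = 2 × 3.714² = 2 × 13.79 = 27.6.
Round up to the next whole participant.

n = 28 per group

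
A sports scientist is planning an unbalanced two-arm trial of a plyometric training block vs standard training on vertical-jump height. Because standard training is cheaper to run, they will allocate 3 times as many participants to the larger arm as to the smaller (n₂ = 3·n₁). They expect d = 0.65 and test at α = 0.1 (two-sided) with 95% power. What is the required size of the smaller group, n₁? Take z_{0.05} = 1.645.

n₁ = 35

With allocation ratio k = n₂/n₁ = 3, Var(x̄₁−x̄₂) = σ²(1/n₁ + 1/(k·n₁)) = σ²·(k+1)/(k·n₁).
So n₁ = (1 + 1/k)·((z_{α/2} + z_β)/d)² = 1.333 × (3.290/0.65)².
n₁ = 1.333 × 25.62 = 34.2.
Round up: n₁ = 35, giving n₂ = 3 × 35 = 105.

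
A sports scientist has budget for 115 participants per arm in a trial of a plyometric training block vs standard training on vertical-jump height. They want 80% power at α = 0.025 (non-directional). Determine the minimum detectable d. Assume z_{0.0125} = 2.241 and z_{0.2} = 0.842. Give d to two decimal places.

For two independent groups of n = 115 each: d_min = (z_{α/2} + z_β)·√(2/n).
z-sum = 2.241 + 0.842 = 3.083.
d_min = 3.083 × √(2/115) = 3.083 × 0.1319 = 0.407.

d_min ≈ 0.41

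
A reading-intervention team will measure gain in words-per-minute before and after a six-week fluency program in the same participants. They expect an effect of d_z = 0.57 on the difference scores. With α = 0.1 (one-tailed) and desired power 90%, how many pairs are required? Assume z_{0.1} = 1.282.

n = 21 pairs

For a paired (one-sample on differences) test: n = ((z_{α} + z_β) / d)².
z_{α} + z_β = 1.282 + 1.282 = 2.564.
n = (2.564 / 0.57)² = 4.498² = 20.23.
Round up.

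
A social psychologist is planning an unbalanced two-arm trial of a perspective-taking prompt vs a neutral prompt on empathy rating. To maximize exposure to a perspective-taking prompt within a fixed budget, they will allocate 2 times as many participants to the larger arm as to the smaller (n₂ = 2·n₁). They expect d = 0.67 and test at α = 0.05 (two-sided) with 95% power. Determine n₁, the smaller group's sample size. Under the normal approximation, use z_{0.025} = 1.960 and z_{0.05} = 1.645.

n₁ = 44

With allocation ratio k = n₂/n₁ = 2, Var(x̄₁−x̄₂) = σ²(1/n₁ + 1/(k·n₁)) = σ²·(k+1)/(k·n₁).
So n₁ = (1 + 1/k)·((z_{α/2} + z_β)/d)² = 1.500 × (3.605/0.67)².
n₁ = 1.500 × 28.95 = 43.4.
Round up: n₁ = 44, giving n₂ = 2 × 44 = 88.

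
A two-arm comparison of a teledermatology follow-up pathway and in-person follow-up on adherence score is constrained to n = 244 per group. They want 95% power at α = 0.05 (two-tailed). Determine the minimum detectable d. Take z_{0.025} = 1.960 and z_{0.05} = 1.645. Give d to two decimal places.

For two independent groups of n = 244 each: d_min = (z_{α/2} + z_β)·√(2/n).
z-sum = 1.960 + 1.645 = 3.605.
d_min = 3.605 × √(2/244) = 3.605 × 0.0905 = 0.326.

d_min ≈ 0.33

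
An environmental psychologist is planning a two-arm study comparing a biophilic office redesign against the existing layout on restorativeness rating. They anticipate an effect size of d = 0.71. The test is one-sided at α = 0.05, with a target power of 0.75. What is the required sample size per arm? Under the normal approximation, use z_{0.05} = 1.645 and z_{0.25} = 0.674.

n = 22 per group

For two independent groups with equal n: n = 2·((z_{α} + z_β) / d)².
z_{α} + z_β = 1.645 + 0.674 = 2.319.
n = 2 × (2.319 / 0.71)² = 2 × 3.266² = 2 × 10.67 = 21.3.
Round up to the next whole participant.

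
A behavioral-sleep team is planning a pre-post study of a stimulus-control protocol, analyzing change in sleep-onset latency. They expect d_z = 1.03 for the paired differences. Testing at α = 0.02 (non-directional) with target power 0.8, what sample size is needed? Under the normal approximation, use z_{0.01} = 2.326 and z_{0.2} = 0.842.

n = 10 pairs

For a paired (one-sample on differences) test: n = ((z_{α/2} + z_β) / d)².
z_{α/2} + z_β = 2.326 + 0.842 = 3.168.
n = (3.168 / 1.03)² = 3.076² = 9.46.
Round up.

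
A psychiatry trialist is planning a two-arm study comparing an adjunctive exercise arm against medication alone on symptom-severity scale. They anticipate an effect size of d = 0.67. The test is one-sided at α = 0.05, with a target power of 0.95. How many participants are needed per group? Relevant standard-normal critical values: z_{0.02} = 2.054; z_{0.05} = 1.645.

n = 49 per group

For two independent groups with equal n: n = 2·((z_{α} + z_β) / d)².
z_{α} + z_β = 1.645 + 1.645 = 3.290.
n = 2 × (3.290 / 0.67)² = 2 × 4.910² = 2 × 24.11 = 48.2.
Round up to the next whole participant.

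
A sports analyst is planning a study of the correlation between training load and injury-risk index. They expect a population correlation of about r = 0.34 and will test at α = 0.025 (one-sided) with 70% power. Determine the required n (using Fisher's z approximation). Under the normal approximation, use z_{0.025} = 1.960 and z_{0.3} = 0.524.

n = 53

Fisher's z: C = ½·ln((1+r)/(1−r)) = ½·ln(2.0303) = 0.3541.
n = ((z_{α} + z_β)/C)² + 3.
(1.960 + 0.524) / 0.3541 = 2.484 / 0.3541 = 7.015.
n = 7.015² + 3 = 49.21 + 3 = 52.2.
Round up.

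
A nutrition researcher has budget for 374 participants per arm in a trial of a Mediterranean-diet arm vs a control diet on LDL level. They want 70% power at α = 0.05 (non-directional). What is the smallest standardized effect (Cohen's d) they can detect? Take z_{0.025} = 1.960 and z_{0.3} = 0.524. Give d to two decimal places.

d_min ≈ 0.18

For two independent groups of n = 374 each: d_min = (z_{α/2} + z_β)·√(2/n).
z-sum = 1.960 + 0.524 = 2.484.
d_min = 2.484 × √(2/374) = 2.484 × 0.0731 = 0.182.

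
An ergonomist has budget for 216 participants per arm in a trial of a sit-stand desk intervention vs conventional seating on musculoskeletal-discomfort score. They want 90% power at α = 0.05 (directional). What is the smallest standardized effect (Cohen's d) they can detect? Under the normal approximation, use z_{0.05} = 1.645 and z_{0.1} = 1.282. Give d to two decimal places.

d_min ≈ 0.28

For two independent groups of n = 216 each: d_min = (z_{α} + z_β)·√(2/n).
z-sum = 1.645 + 1.282 = 2.927.
d_min = 2.927 × √(2/216) = 2.927 × 0.0962 = 0.282.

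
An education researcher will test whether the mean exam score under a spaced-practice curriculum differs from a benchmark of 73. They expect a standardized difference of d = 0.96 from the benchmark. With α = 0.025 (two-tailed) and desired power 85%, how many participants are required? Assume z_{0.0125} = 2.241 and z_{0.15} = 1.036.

For a one-sample test: n = ((z_{α/2} + z_β) / d)².
z_{α/2} + z_β = 2.241 + 1.036 = 3.277.
n = (3.277 / 0.96)² = 3.414² = 11.65.
Round up.

n = 12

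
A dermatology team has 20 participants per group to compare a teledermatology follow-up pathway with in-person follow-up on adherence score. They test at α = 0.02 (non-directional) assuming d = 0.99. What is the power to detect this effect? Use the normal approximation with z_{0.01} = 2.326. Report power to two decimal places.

power ≈ 0.79

For two equal groups, power = Φ(d·√(n/2) − z_{α/2}).
d·√(n/2) = 0.99 × √(20/2) = 0.99 × 3.162 = 3.131.
z_β = 3.131 − 2.326 = 0.805.
Power = Φ(0.805) = 0.789.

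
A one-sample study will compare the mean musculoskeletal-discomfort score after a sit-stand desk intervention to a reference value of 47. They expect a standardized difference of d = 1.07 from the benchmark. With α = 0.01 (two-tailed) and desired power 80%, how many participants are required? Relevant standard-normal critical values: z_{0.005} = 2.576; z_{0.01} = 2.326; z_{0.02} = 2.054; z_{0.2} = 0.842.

n = 11

For a one-sample test: n = ((z_{α/2} + z_β) / d)².
z_{α/2} + z_β = 2.576 + 0.842 = 3.418.
n = (3.418 / 1.07)² = 3.194² = 10.20.
Round up.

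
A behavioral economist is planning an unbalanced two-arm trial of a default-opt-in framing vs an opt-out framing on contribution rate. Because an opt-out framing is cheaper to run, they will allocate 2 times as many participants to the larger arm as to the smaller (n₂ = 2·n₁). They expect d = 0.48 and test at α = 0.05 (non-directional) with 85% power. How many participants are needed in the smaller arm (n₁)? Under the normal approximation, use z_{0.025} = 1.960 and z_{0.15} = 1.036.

n₁ = 59

With allocation ratio k = n₂/n₁ = 2, Var(x̄₁−x̄₂) = σ²(1/n₁ + 1/(k·n₁)) = σ²·(k+1)/(k·n₁).
So n₁ = (1 + 1/k)·((z_{α/2} + z_β)/d)² = 1.500 × (2.996/0.48)².
n₁ = 1.500 × 38.96 = 58.4.
Round up: n₁ = 59, giving n₂ = 2 × 59 = 118.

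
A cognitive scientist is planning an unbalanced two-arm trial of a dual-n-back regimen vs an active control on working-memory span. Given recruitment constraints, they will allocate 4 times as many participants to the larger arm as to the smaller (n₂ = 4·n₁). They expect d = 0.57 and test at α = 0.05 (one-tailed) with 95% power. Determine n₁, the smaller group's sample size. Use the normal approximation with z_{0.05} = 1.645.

n₁ = 42

With allocation ratio k = n₂/n₁ = 4, Var(x̄₁−x̄₂) = σ²(1/n₁ + 1/(k·n₁)) = σ²·(k+1)/(k·n₁).
So n₁ = (1 + 1/k)·((z_{α} + z_β)/d)² = 1.250 × (3.290/0.57)².
n₁ = 1.250 × 33.32 = 41.6.
Round up: n₁ = 42, giving n₂ = 4 × 42 = 168.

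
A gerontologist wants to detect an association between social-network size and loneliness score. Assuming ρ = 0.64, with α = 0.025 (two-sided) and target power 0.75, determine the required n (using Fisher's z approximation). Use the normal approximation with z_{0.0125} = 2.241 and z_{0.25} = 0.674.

Fisher's z: C = ½·ln((1+r)/(1−r)) = ½·ln(4.5556) = 0.7582.
n = ((z_{α/2} + z_β)/C)² + 3.
(2.241 + 0.674) / 0.7582 = 2.915 / 0.7582 = 3.845.
n = 3.845² + 3 = 14.78 + 3 = 17.8.
Round up.

n = 18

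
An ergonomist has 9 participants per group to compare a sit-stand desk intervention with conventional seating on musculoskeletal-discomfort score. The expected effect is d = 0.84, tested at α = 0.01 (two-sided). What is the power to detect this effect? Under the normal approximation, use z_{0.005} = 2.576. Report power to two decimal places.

power ≈ 0.21

For two equal groups, power = Φ(d·√(n/2) − z_{α/2}).
d·√(n/2) = 0.84 × √(9/2) = 0.84 × 2.121 = 1.782.
z_β = 1.782 − 2.576 = -0.794.
Power = Φ(-0.794) = 0.214.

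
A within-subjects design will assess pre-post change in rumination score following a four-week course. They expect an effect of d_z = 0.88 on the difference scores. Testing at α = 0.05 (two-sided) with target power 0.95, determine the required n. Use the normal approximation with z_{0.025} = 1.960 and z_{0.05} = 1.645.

n = 17 pairs

For a paired (one-sample on differences) test: n = ((z_{α/2} + z_β) / d)².
z_{α/2} + z_β = 1.960 + 1.645 = 3.605.
n = (3.605 / 0.88)² = 4.097² = 16.78.
Round up.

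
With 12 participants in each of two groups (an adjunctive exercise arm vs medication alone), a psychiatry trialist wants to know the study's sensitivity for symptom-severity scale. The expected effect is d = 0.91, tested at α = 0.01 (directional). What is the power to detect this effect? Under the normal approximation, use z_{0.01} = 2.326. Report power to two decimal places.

For two equal groups, power = Φ(d·√(n/2) − z_{α}).
d·√(n/2) = 0.91 × √(12/2) = 0.91 × 2.449 = 2.229.
z_β = 2.229 − 2.326 = -0.097.
Power = Φ(-0.097) = 0.461.

power ≈ 0.46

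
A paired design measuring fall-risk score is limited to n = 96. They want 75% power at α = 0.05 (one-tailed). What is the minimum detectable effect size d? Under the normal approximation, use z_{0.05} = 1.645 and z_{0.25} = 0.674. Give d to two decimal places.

For a single sample (or paired design) of n = 96: d_min = (z_{α} + z_β)/√n.
z-sum = 1.645 + 0.674 = 2.319.
d_min = 2.319 / √96 = 2.319 / 9.798 = 0.237.

d_min ≈ 0.24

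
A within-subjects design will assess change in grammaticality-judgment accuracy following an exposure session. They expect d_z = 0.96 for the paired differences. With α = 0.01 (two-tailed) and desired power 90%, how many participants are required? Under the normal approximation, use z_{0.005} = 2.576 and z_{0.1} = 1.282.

For a paired (one-sample on differences) test: n = ((z_{α/2} + z_β) / d)².
z_{α/2} + z_β = 2.576 + 1.282 = 3.858.
n = (3.858 / 0.96)² = 4.019² = 16.15.
Round up.

n = 17 pairs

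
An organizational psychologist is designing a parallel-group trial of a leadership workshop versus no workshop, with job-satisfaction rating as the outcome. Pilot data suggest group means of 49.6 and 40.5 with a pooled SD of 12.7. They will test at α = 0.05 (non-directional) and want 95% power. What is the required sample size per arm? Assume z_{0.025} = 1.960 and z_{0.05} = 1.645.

Cohen's d = |M₁ − M₂| / SD_pooled = |49.6 − 40.5| / 12.7 = 9.1 / 12.7 = 0.717.
For two independent groups with equal n: n = 2·((z_{α/2} + z_β) / d)².
z_{α/2} + z_β = 1.960 + 1.645 = 3.605.
n = 2 × (3.605 / 0.717)² = 2 × 5.028² = 2 × 25.28 = 50.6.
Round up to the next whole participant.

n = 51 per group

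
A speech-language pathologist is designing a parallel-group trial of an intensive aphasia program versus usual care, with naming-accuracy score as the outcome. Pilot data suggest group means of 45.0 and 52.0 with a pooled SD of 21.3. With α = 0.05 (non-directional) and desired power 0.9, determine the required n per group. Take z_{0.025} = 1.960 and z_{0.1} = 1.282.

Cohen's d = |M₁ − M₂| / SD_pooled = |45.0 − 52.0| / 21.3 = 7.0 / 21.3 = 0.329.
For two independent groups with equal n: n = 2·((z_{α/2} + z_β) / d)².
z_{α/2} + z_β = 1.960 + 1.282 = 3.242.
n = 2 × (3.242 / 0.329)² = 2 × 9.854² = 2 × 97.10 = 194.2.
Round up to the next whole participant.

n = 195 per group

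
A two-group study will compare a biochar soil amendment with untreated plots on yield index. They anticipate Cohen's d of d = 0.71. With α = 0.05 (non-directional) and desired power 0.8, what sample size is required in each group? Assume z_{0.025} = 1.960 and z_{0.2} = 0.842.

For two independent groups with equal n: n = 2·((z_{α/2} + z_β) / d)².
z_{α/2} + z_β = 1.960 + 0.842 = 2.802.
n = 2 × (2.802 / 0.71)² = 2 × 3.946² = 2 × 15.57 = 31.1.
Round up to the next whole participant.

n = 32 per group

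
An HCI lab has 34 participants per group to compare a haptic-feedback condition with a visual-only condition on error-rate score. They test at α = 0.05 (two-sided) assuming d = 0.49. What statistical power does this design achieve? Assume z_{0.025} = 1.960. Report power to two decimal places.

For two equal groups, power = Φ(d·√(n/2) − z_{α/2}).
d·√(n/2) = 0.49 × √(34/2) = 0.49 × 4.123 = 2.020.
z_β = 2.020 − 1.960 = 0.060.
Power = Φ(0.060) = 0.524.

power ≈ 0.52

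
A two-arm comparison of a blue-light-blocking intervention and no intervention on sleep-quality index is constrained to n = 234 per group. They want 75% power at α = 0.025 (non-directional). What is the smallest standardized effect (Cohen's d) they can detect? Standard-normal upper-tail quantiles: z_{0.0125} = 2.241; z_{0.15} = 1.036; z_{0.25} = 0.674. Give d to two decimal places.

For two independent groups of n = 234 each: d_min = (z_{α/2} + z_β)·√(2/n).
z-sum = 2.241 + 0.674 = 2.915.
d_min = 2.915 × √(2/234) = 2.915 × 0.0925 = 0.269.

d_min ≈ 0.27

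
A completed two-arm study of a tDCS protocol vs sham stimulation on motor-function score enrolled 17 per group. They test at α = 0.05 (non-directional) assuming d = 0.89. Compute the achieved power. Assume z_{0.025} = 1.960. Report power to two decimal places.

power ≈ 0.74

For two equal groups, power = Φ(d·√(n/2) − z_{α/2}).
d·√(n/2) = 0.89 × √(17/2) = 0.89 × 2.915 = 2.595.
z_β = 2.595 − 1.960 = 0.635.
Power = Φ(0.635) = 0.737.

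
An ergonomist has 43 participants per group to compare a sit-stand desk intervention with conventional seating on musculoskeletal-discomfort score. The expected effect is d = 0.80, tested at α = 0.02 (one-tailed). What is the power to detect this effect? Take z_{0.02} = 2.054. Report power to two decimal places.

For two equal groups, power = Φ(d·√(n/2) − z_{α}).
d·√(n/2) = 0.80 × √(43/2) = 0.80 × 4.637 = 3.709.
z_β = 3.709 − 2.054 = 1.655.
Power = Φ(1.655) = 0.951.

power ≈ 0.95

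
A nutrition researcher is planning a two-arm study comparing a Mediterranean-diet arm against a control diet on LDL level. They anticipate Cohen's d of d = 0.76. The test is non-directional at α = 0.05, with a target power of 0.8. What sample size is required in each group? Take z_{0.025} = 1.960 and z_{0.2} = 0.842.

n = 28 per group

For two independent groups with equal n: n = 2·((z_{α/2} + z_β) / d)².
z_{α/2} + z_β = 1.960 + 0.842 = 2.802.
n = 2 × (2.802 / 0.76)² = 2 × 3.687² = 2 × 13.59 = 27.2.
Round up to the next whole participant.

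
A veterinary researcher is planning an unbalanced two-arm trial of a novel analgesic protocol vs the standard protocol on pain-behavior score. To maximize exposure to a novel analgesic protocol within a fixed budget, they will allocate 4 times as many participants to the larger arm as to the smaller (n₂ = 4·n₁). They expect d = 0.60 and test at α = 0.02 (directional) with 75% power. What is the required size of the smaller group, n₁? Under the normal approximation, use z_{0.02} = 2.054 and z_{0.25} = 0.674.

n₁ = 26

With allocation ratio k = n₂/n₁ = 4, Var(x̄₁−x̄₂) = σ²(1/n₁ + 1/(k·n₁)) = σ²·(k+1)/(k·n₁).
So n₁ = (1 + 1/k)·((z_{α} + z_β)/d)² = 1.250 × (2.728/0.60)².
n₁ = 1.250 × 20.67 = 25.8.
Round up: n₁ = 26, giving n₂ = 4 × 26 = 104.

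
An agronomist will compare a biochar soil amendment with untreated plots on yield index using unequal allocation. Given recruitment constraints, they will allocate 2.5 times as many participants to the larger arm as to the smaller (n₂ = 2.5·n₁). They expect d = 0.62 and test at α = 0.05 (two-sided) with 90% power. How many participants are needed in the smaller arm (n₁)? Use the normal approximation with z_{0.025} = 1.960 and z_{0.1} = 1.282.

With allocation ratio k = n₂/n₁ = 2.5, Var(x̄₁−x̄₂) = σ²(1/n₁ + 1/(k·n₁)) = σ²·(k+1)/(k·n₁).
So n₁ = (1 + 1/k)·((z_{α/2} + z_β)/d)² = 1.400 × (3.242/0.62)².
n₁ = 1.400 × 27.34 = 38.3.
Round up: n₁ = 39, giving n₂ = ⌈2.5 × 39⌉ = ⌈97.5⌉ = 98.

n₁ = 39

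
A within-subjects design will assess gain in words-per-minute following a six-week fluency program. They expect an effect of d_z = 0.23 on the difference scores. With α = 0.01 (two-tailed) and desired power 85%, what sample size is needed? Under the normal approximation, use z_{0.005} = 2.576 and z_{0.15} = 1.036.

For a paired (one-sample on differences) test: n = ((z_{α/2} + z_β) / d)².
z_{α/2} + z_β = 2.576 + 1.036 = 3.612.
n = (3.612 / 0.23)² = 15.704² = 246.63.
Round up.

n = 247 pairs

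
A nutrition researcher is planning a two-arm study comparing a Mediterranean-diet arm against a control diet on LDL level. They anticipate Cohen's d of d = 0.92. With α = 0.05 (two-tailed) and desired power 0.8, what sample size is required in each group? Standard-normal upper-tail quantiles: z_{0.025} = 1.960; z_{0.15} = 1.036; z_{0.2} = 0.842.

n = 19 per group

For two independent groups with equal n: n = 2·((z_{α/2} + z_β) / d)².
z_{α/2} + z_β = 1.960 + 0.842 = 2.802.
n = 2 × (2.802 / 0.92)² = 2 × 3.046² = 2 × 9.28 = 18.6.
Round up to the next whole participant.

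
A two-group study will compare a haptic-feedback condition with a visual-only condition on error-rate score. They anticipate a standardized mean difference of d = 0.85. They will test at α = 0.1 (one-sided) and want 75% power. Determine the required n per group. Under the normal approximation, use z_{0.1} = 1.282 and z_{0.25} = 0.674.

For two independent groups with equal n: n = 2·((z_{α} + z_β) / d)².
z_{α} + z_β = 1.282 + 0.674 = 1.956.
n = 2 × (1.956 / 0.85)² = 2 × 2.301² = 2 × 5.30 = 10.6.
Round up to the next whole participant.

n = 11 per group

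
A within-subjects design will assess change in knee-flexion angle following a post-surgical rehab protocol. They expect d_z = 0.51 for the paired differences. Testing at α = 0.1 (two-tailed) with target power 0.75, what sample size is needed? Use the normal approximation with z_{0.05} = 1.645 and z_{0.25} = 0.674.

For a paired (one-sample on differences) test: n = ((z_{α/2} + z_β) / d)².
z_{α/2} + z_β = 1.645 + 0.674 = 2.319.
n = (2.319 / 0.51)² = 4.547² = 20.68.
Round up.

n = 21 pairs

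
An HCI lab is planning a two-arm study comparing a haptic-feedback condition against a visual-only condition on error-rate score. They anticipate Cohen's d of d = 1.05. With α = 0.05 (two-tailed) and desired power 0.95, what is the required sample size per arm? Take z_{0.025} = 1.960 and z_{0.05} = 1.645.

For two independent groups with equal n: n = 2·((z_{α/2} + z_β) / d)².
z_{α/2} + z_β = 1.960 + 1.645 = 3.605.
n = 2 × (3.605 / 1.05)² = 2 × 3.433² = 2 × 11.79 = 23.6.
Round up to the next whole participant.

n = 24 per group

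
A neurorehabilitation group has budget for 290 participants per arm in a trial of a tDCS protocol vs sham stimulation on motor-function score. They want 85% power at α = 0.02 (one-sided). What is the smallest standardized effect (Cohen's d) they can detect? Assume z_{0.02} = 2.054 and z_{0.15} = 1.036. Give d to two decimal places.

d_min ≈ 0.26

For two independent groups of n = 290 each: d_min = (z_{α} + z_β)·√(2/n).
z-sum = 2.054 + 1.036 = 3.090.
d_min = 3.090 × √(2/290) = 3.090 × 0.0830 = 0.257.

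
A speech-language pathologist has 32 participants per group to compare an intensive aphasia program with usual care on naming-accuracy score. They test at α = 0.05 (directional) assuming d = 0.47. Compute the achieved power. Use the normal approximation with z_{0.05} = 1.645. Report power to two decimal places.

For two equal groups, power = Φ(d·√(n/2) − z_{α}).
d·√(n/2) = 0.47 × √(32/2) = 0.47 × 4.000 = 1.880.
z_β = 1.880 − 1.645 = 0.235.
Power = Φ(0.235) = 0.593.

power ≈ 0.59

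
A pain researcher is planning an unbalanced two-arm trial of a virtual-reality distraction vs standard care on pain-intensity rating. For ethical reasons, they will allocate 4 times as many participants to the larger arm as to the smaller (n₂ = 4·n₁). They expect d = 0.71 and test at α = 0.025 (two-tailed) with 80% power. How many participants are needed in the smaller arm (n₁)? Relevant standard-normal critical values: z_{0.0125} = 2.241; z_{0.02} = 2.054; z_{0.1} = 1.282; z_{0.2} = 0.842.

n₁ = 24

With allocation ratio k = n₂/n₁ = 4, Var(x̄₁−x̄₂) = σ²(1/n₁ + 1/(k·n₁)) = σ²·(k+1)/(k·n₁).
So n₁ = (1 + 1/k)·((z_{α/2} + z_β)/d)² = 1.250 × (3.083/0.71)².
n₁ = 1.250 × 18.86 = 23.6.
Round up: n₁ = 24, giving n₂ = 4 × 24 = 96.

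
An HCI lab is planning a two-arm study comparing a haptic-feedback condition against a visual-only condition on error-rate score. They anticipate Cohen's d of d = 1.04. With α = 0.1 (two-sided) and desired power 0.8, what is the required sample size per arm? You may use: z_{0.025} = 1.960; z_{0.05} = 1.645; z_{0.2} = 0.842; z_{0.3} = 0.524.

n = 12 per group

For two independent groups with equal n: n = 2·((z_{α/2} + z_β) / d)².
z_{α/2} + z_β = 1.645 + 0.842 = 2.487.
n = 2 × (2.487 / 1.04)² = 2 × 2.391² = 2 × 5.72 = 11.4.
Round up to the next whole participant.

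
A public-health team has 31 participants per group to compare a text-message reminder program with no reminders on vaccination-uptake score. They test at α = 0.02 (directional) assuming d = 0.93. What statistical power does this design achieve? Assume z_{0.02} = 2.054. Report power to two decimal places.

For two equal groups, power = Φ(d·√(n/2) − z_{α}).
d·√(n/2) = 0.93 × √(31/2) = 0.93 × 3.937 = 3.661.
z_β = 3.661 − 2.054 = 1.607.
Power = Φ(1.607) = 0.946.

power ≈ 0.95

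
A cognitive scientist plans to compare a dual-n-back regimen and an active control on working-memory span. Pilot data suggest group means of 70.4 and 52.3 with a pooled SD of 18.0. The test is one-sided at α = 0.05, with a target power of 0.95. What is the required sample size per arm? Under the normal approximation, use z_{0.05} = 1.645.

Cohen's d = |M₁ − M₂| / SD_pooled = |70.4 − 52.3| / 18.0 = 18.1 / 18.0 = 1.006.
For two independent groups with equal n: n = 2·((z_{α} + z_β) / d)².
z_{α} + z_β = 1.645 + 1.645 = 3.290.
n = 2 × (3.290 / 1.006)² = 2 × 3.270² = 2 × 10.70 = 21.4.
Round up to the next whole participant.

n = 22 per group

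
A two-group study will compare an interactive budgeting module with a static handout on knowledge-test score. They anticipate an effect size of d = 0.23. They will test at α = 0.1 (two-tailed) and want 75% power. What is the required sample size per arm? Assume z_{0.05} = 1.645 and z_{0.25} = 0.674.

For two independent groups with equal n: n = 2·((z_{α/2} + z_β) / d)².
z_{α/2} + z_β = 1.645 + 0.674 = 2.319.
n = 2 × (2.319 / 0.23)² = 2 × 10.083² = 2 × 101.66 = 203.3.
Round up to the next whole participant.

n = 204 per group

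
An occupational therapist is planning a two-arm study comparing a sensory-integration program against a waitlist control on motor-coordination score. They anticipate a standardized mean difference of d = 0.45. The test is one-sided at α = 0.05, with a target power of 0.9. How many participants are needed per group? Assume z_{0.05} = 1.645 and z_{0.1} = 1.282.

n = 85 per group

For two independent groups with equal n: n = 2·((z_{α} + z_β) / d)².
z_{α} + z_β = 1.645 + 1.282 = 2.927.
n = 2 × (2.927 / 0.45)² = 2 × 6.504² = 2 × 42.31 = 84.6.
Round up to the next whole participant.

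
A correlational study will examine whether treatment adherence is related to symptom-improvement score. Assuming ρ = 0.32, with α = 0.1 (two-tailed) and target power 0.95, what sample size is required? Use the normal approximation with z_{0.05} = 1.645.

Fisher's z: C = ½·ln((1+r)/(1−r)) = ½·ln(1.9412) = 0.3316.
n = ((z_{α/2} + z_β)/C)² + 3.
(1.645 + 1.645) / 0.3316 = 3.290 / 0.3316 = 9.922.
n = 9.922² + 3 = 98.44 + 3 = 101.4.
Round up.

n = 102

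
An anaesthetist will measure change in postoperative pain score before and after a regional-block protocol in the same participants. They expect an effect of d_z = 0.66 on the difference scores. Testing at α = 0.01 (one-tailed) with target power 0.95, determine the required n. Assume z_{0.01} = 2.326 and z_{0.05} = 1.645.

n = 37 pairs

For a paired (one-sample on differences) test: n = ((z_{α} + z_β) / d)².
z_{α} + z_β = 2.326 + 1.645 = 3.971.
n = (3.971 / 0.66)² = 6.017² = 36.20.
Round up.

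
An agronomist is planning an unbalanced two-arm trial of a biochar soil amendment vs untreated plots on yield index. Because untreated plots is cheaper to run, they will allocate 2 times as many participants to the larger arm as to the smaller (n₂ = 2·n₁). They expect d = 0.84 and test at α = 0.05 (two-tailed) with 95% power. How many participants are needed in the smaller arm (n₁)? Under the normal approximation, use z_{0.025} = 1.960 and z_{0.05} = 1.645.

n₁ = 28

With allocation ratio k = n₂/n₁ = 2, Var(x̄₁−x̄₂) = σ²(1/n₁ + 1/(k·n₁)) = σ²·(k+1)/(k·n₁).
So n₁ = (1 + 1/k)·((z_{α/2} + z_β)/d)² = 1.500 × (3.605/0.84)².
n₁ = 1.500 × 18.42 = 27.6.
Round up: n₁ = 28, giving n₂ = 2 × 28 = 56.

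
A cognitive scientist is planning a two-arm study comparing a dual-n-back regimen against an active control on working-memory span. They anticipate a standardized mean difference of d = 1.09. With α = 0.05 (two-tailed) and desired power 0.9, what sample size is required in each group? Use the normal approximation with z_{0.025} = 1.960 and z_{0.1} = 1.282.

n = 18 per group

For two independent groups with equal n: n = 2·((z_{α/2} + z_β) / d)².
z_{α/2} + z_β = 1.960 + 1.282 = 3.242.
n = 2 × (3.242 / 1.09)² = 2 × 2.974² = 2 × 8.85 = 17.7.
Round up to the next whole participant.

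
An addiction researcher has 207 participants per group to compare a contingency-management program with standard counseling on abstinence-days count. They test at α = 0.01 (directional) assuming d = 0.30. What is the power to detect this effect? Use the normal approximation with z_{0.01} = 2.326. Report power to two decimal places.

For two equal groups, power = Φ(d·√(n/2) − z_{α}).
d·√(n/2) = 0.30 × √(207/2) = 0.30 × 10.173 = 3.052.
z_β = 3.052 − 2.326 = 0.726.
Power = Φ(0.726) = 0.766.

power ≈ 0.77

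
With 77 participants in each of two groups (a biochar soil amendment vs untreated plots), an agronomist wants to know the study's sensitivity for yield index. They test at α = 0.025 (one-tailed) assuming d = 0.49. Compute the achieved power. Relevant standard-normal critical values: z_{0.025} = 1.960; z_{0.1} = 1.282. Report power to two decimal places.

power ≈ 0.86

For two equal groups, power = Φ(d·√(n/2) − z_{α}).
d·√(n/2) = 0.49 × √(77/2) = 0.49 × 6.205 = 3.040.
z_β = 3.040 − 1.960 = 1.080.
Power = Φ(1.080) = 0.860.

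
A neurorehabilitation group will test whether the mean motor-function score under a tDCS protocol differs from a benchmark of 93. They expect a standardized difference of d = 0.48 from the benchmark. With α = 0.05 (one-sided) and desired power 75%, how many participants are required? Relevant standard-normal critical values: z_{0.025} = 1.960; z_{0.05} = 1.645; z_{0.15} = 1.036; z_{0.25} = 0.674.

For a one-sample test: n = ((z_{α} + z_β) / d)².
z_{α} + z_β = 1.645 + 0.674 = 2.319.
n = (2.319 / 0.48)² = 4.831² = 23.34.
Round up.

n = 24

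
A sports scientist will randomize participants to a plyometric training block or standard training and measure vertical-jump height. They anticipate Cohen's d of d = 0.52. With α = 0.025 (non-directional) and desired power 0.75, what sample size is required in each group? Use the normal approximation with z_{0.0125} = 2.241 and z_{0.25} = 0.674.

For two independent groups with equal n: n = 2·((z_{α/2} + z_β) / d)².
z_{α/2} + z_β = 2.241 + 0.674 = 2.915.
n = 2 × (2.915 / 0.52)² = 2 × 5.606² = 2 × 31.42 = 62.8.
Round up to the next whole participant.

n = 63 per group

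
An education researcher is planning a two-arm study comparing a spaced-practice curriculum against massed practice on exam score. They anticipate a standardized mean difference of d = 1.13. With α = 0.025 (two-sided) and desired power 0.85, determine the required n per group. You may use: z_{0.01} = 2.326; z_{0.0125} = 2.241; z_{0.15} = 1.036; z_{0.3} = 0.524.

For two independent groups with equal n: n = 2·((z_{α/2} + z_β) / d)².
z_{α/2} + z_β = 2.241 + 1.036 = 3.277.
n = 2 × (3.277 / 1.13)² = 2 × 2.900² = 2 × 8.41 = 16.8.
Round up to the next whole participant.

n = 17 per group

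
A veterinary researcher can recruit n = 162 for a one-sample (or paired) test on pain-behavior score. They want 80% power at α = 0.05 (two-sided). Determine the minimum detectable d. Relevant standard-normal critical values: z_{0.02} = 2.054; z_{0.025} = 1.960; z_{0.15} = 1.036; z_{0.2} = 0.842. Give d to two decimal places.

d_min ≈ 0.22

For a single sample (or paired design) of n = 162: d_min = (z_{α/2} + z_β)/√n.
z-sum = 1.960 + 0.842 = 2.802.
d_min = 2.802 / √162 = 2.802 / 12.728 = 0.220.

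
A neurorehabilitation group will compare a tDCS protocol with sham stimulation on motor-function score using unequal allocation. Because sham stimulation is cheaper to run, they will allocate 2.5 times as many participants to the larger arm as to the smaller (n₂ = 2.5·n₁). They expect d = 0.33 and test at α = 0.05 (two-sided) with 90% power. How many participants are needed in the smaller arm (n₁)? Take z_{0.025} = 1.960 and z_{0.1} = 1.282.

n₁ = 136

With allocation ratio k = n₂/n₁ = 2.5, Var(x̄₁−x̄₂) = σ²(1/n₁ + 1/(k·n₁)) = σ²·(k+1)/(k·n₁).
So n₁ = (1 + 1/k)·((z_{α/2} + z_β)/d)² = 1.400 × (3.242/0.33)².
n₁ = 1.400 × 96.52 = 135.1.
Round up: n₁ = 136, giving n₂ = 2.5 × 136 = 340.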